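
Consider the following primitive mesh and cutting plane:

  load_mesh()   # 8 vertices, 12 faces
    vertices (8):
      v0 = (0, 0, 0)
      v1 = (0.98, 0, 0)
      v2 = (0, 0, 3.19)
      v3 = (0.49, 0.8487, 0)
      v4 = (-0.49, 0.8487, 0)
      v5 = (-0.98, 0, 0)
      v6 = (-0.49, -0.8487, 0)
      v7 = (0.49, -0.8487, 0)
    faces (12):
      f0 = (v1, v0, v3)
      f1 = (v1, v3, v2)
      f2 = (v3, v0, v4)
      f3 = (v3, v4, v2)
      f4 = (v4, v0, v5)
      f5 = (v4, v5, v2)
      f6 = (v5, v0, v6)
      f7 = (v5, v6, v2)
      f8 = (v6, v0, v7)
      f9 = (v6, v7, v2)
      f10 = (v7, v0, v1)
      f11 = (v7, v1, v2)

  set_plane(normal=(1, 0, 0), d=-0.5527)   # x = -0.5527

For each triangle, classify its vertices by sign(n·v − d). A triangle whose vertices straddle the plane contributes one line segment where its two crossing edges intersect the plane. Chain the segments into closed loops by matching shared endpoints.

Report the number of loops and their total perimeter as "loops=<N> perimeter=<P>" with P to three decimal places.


loops=1 perimeter=4.631

Straddling triangles (4 of 12):
  (v4,v0,v5) [++-] → (-0.5527, 0, 0)–(-0.5527, 0.740101, 0)  len=0.7401
  (v4,v5,v2) [+-+] → (-0.5527, 0.740101, 0)–(-0.5527, 0, 1.39091)  len=1.5756
  (v5,v0,v6) [-++] → (-0.5527, 0, 0)–(-0.5527, -0.740101, 0)  len=0.7401
  (v5,v6,v2) [-++] → (-0.5527, -0.740101, 0)–(-0.5527, 0, 1.39091)  len=1.5756

Chained into 1 loop(s):
  loop 1: 4 segments, perimeter = 4.6313
Total perimeter = 4.631


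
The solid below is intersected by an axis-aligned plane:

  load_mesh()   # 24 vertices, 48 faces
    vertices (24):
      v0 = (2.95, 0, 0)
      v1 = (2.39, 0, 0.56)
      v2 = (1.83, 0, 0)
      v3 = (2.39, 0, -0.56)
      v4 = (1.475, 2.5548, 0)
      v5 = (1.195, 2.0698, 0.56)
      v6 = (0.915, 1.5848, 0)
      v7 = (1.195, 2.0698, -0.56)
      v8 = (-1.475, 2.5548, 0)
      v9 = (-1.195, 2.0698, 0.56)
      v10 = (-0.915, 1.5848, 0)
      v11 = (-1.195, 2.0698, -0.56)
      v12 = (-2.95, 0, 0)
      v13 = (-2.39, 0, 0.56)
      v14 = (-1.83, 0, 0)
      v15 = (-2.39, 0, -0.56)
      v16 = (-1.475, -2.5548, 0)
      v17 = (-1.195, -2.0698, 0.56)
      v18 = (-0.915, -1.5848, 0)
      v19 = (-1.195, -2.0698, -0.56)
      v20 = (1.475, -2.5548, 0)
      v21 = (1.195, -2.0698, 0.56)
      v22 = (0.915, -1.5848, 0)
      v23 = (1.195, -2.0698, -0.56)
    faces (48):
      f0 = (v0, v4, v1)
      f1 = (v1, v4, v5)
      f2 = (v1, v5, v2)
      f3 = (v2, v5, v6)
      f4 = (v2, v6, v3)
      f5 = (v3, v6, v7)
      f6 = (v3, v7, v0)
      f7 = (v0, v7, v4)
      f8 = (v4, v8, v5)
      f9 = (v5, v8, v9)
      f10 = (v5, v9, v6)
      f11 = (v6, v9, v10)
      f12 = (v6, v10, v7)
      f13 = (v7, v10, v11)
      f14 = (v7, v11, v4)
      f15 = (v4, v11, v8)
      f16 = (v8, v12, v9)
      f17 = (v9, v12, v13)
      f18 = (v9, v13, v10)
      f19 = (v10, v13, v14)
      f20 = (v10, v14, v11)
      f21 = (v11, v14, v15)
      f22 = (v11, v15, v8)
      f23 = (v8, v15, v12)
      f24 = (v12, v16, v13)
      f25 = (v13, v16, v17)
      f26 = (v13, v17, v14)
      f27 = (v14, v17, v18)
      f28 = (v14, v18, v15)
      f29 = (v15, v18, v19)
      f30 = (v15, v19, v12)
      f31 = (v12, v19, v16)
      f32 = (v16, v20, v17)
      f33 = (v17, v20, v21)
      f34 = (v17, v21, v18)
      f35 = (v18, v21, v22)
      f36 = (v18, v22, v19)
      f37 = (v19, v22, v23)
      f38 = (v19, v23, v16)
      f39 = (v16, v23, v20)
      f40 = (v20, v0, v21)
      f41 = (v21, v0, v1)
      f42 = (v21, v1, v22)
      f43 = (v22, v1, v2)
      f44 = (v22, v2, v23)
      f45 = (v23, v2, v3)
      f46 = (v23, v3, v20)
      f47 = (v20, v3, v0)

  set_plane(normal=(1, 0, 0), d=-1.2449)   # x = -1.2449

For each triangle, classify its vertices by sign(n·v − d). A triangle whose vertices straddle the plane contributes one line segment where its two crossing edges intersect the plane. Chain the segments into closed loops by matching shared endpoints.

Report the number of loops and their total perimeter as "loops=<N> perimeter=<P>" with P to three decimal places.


loops=2 perimeter=7.714

Straddling triangles (20 of 48):
  (v4,v8,v5) [+-+] → (-1.2449, 2.5548, 0)–(-1.2449, 2.513, 0.0482607)  len=0.0638
  (v5,v8,v9) [+-+] → (-1.2449, 2.513, 0.0482607)–(-1.2449, 2.15623, 0.4602)  len=0.5450
  (v4,v11,v8) [++-] → (-1.2449, 2.15623, -0.4602)–(-1.2449, 2.5548, 0)  len=0.6088
  (v8,v12,v9) [--+] → (-1.2449, 2.01095, 0.544077)–(-1.2449, 2.15623, 0.4602)  len=0.1678
  (v9,v12,v13) [+--] → (-1.2449, 2.01095, 0.544077)–(-1.2449, 1.98337, 0.56)  len=0.0318
  (v9,v13,v10) [+-+] → (-1.2449, 1.98337, 0.56)–(-1.2449, 1.23034, 0.12525)  len=0.8695
  (v10,v13,v14) [+--] → (-1.2449, 1.23034, 0.12525)–(-1.2449, 1.01341, 0)  len=0.2505
  (v10,v14,v11) [+-+] → (-1.2449, 1.01341, 0)–(-1.2449, 1.90715, -0.515994)  len=1.0320
  (v11,v14,v15) [+--] → (-1.2449, 1.90715, -0.515994)–(-1.2449, 1.98337, -0.56)  len=0.0880
  (v11,v15,v8) [+--] → (-1.2449, 1.98337, -0.56)–(-1.2449, 2.15623, -0.4602)  len=0.1996
  (v13,v16,v17) [--+] → (-1.2449, -2.15623, 0.4602)–(-1.2449, -1.98337, 0.56)  len=0.1996
  (v13,v17,v14) [-+-] → (-1.2449, -1.98337, 0.56)–(-1.2449, -1.90715, 0.515994)  len=0.0880
  (v14,v17,v18) [-++] → (-1.2449, -1.90715, 0.515994)–(-1.2449, -1.01341, 0)  len=1.0320
  (v14,v18,v15) [-+-] → (-1.2449, -1.01341, 0)–(-1.2449, -1.23034, -0.12525)  len=0.2505
  (v15,v18,v19) [-++] → (-1.2449, -1.23034, -0.12525)–(-1.2449, -1.98337, -0.56)  len=0.8695
  (v15,v19,v12) [-+-] → (-1.2449, -1.98337, -0.56)–(-1.2449, -2.01095, -0.544077)  len=0.0318
  (v12,v19,v16) [-+-] → (-1.2449, -2.01095, -0.544077)–(-1.2449, -2.15623, -0.4602)  len=0.1678
  (v16,v20,v17) [-++] → (-1.2449, -2.5548, 0)–(-1.2449, -2.15623, 0.4602)  len=0.6088
  (v19,v23,v16) [++-] → (-1.2449, -2.513, -0.0482607)–(-1.2449, -2.15623, -0.4602)  len=0.5450
  (v16,v23,v20) [-++] → (-1.2449, -2.513, -0.0482607)–(-1.2449, -2.5548, 0)  len=0.0638

Chained into 2 loop(s):
  loop 1: 10 segments, perimeter = 3.8568
  loop 2: 10 segments, perimeter = 3.8568
Total perimeter = 7.714


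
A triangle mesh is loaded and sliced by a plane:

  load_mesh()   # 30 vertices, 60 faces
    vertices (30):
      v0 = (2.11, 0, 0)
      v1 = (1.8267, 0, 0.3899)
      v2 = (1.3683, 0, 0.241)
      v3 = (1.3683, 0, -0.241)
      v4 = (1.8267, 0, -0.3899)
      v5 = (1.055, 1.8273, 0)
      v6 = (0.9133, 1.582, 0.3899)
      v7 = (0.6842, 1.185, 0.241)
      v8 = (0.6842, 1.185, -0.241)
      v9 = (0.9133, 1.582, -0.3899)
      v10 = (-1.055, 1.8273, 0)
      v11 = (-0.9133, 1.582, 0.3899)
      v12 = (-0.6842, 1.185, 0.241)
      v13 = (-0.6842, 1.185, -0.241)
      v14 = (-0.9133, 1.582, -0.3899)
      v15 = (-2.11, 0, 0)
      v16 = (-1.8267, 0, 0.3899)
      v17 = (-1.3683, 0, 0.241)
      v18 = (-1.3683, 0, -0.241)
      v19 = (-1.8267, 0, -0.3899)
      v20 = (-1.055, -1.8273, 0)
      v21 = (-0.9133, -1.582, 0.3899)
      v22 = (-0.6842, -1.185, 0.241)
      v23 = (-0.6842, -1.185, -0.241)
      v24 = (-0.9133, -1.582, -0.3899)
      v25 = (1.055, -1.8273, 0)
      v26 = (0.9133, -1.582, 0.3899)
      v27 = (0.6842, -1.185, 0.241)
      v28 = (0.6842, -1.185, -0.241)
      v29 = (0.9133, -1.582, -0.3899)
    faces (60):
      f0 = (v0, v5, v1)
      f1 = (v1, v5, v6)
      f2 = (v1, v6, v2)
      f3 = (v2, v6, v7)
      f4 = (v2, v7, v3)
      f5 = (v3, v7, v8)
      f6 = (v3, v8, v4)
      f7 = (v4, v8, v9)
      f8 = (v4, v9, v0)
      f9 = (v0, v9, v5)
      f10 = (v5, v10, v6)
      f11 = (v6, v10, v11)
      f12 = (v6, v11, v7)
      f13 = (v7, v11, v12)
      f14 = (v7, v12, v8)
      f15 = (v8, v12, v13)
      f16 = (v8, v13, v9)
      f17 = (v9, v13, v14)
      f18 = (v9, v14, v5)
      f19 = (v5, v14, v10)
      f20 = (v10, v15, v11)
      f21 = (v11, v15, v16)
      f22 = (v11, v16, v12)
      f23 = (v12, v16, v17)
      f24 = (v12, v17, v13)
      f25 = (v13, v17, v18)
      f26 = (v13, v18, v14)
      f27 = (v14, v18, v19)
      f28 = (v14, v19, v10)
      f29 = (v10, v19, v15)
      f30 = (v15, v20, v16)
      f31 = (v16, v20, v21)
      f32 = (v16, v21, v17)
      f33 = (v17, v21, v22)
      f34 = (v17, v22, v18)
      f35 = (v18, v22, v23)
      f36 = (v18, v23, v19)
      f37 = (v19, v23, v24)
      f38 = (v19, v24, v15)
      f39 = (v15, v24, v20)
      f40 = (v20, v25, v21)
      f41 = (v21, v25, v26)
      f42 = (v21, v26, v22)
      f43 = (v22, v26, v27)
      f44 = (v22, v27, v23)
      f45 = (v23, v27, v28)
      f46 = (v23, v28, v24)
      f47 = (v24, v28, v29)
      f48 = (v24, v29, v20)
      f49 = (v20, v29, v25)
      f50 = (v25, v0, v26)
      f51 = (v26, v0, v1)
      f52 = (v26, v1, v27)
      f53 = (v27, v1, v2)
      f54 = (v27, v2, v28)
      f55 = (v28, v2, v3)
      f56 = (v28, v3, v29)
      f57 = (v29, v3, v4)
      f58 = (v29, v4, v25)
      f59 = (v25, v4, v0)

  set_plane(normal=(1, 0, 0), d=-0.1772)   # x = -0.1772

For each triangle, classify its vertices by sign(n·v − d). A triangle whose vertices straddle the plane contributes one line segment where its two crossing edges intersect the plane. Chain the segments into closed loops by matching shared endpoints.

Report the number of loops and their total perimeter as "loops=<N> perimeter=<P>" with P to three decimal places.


Straddling triangles (20 of 60):
  (v5,v10,v6) [+-+] → (-0.1772, 1.8273, 0)–(-0.1772, 1.7179, 0.173883)  len=0.2054
  (v6,v10,v11) [+--] → (-0.1772, 1.7179, 0.173883)–(-0.1772, 1.582, 0.3899)  len=0.2552
  (v6,v11,v7) [+-+] → (-0.1772, 1.582, 0.3899)–(-0.1772, 1.39907, 0.321289)  len=0.1954
  (v7,v11,v12) [+--] → (-0.1772, 1.39907, 0.321289)–(-0.1772, 1.185, 0.241)  len=0.2286
  (v7,v12,v8) [+-+] → (-0.1772, 1.185, 0.241)–(-0.1772, 1.185, 0.0624163)  len=0.1786
  (v8,v12,v13) [+--] → (-0.1772, 1.185, 0.0624163)–(-0.1772, 1.185, -0.241)  len=0.3034
  (v8,v13,v9) [+-+] → (-0.1772, 1.185, -0.241)–(-0.1772, 1.311, -0.288257)  len=0.1346
  (v9,v13,v14) [+--] → (-0.1772, 1.311, -0.288257)–(-0.1772, 1.582, -0.3899)  len=0.2894
  (v9,v14,v5) [+-+] → (-0.1772, 1.582, -0.3899)–(-0.1772, 1.67374, -0.244086)  len=0.1723
  (v5,v14,v10) [+--] → (-0.1772, 1.67374, -0.244086)–(-0.1772, 1.8273, 0)  len=0.2884
  (v20,v25,v21) [-+-] → (-0.1772, -1.8273, 0)–(-0.1772, -1.67374, 0.244086)  len=0.2884
  (v21,v25,v26) [-++] → (-0.1772, -1.67374, 0.244086)–(-0.1772, -1.582, 0.3899)  len=0.1723
  (v21,v26,v22) [-+-] → (-0.1772, -1.582, 0.3899)–(-0.1772, -1.311, 0.288257)  len=0.2894
  (v22,v26,v27) [-++] → (-0.1772, -1.311, 0.288257)–(-0.1772, -1.185, 0.241)  len=0.1346
  (v22,v27,v23) [-+-] → (-0.1772, -1.185, 0.241)–(-0.1772, -1.185, -0.0624163)  len=0.3034
  (v23,v27,v28) [-++] → (-0.1772, -1.185, -0.0624163)–(-0.1772, -1.185, -0.241)  len=0.1786
  (v23,v28,v24) [-+-] → (-0.1772, -1.185, -0.241)–(-0.1772, -1.39907, -0.321289)  len=0.2286
  (v24,v28,v29) [-++] → (-0.1772, -1.39907, -0.321289)–(-0.1772, -1.582, -0.3899)  len=0.1954
  (v24,v29,v20) [-+-] → (-0.1772, -1.582, -0.3899)–(-0.1772, -1.7179, -0.173883)  len=0.2552
  (v20,v29,v25) [-++] → (-0.1772, -1.7179, -0.173883)–(-0.1772, -1.8273, 0)  len=0.2054

Chained into 2 loop(s):
  loop 1: 10 segments, perimeter = 2.2513
  loop 2: 10 segments, perimeter = 2.2513
Total perimeter = 4.503

loops=2 perimeter=4.503


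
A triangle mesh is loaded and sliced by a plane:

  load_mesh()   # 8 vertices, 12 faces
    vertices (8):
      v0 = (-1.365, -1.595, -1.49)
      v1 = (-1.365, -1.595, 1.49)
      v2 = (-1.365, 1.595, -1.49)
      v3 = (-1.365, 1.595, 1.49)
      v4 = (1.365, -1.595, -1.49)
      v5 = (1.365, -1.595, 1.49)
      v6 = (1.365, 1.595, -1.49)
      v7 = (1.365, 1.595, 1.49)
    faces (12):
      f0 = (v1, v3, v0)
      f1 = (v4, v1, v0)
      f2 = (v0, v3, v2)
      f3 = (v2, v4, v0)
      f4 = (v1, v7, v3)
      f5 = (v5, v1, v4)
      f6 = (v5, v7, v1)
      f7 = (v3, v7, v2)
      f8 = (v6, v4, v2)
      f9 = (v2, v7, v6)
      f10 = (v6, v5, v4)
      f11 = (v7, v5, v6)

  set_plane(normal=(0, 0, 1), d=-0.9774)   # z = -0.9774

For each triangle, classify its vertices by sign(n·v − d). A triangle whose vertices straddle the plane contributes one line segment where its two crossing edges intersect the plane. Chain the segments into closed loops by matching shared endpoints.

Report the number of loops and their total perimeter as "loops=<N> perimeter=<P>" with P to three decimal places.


Straddling triangles (8 of 12):
  (v1,v3,v0) [++-] → (-1.365, -1.04628, -0.9774)–(-1.365, -1.595, -0.9774)  len=0.5487
  (v4,v1,v0) [-+-] → (0.895403, -1.595, -0.9774)–(-1.365, -1.595, -0.9774)  len=2.2604
  (v0,v3,v2) [-+-] → (-1.365, -1.04628, -0.9774)–(-1.365, 1.595, -0.9774)  len=2.6413
  (v5,v1,v4) [++-] → (0.895403, -1.595, -0.9774)–(1.365, -1.595, -0.9774)  len=0.4696
  (v3,v7,v2) [++-] → (-0.895403, 1.595, -0.9774)–(-1.365, 1.595, -0.9774)  len=0.4696
  (v2,v7,v6) [-+-] → (-0.895403, 1.595, -0.9774)–(1.365, 1.595, -0.9774)  len=2.2604
  (v6,v5,v4) [-+-] → (1.365, 1.04628, -0.9774)–(1.365, -1.595, -0.9774)  len=2.6413
  (v7,v5,v6) [++-] → (1.365, 1.04628, -0.9774)–(1.365, 1.595, -0.9774)  len=0.5487

Chained into 1 loop(s):
  loop 1: 8 segments, perimeter = 11.8400
Total perimeter = 11.840

loops=1 perimeter=11.840


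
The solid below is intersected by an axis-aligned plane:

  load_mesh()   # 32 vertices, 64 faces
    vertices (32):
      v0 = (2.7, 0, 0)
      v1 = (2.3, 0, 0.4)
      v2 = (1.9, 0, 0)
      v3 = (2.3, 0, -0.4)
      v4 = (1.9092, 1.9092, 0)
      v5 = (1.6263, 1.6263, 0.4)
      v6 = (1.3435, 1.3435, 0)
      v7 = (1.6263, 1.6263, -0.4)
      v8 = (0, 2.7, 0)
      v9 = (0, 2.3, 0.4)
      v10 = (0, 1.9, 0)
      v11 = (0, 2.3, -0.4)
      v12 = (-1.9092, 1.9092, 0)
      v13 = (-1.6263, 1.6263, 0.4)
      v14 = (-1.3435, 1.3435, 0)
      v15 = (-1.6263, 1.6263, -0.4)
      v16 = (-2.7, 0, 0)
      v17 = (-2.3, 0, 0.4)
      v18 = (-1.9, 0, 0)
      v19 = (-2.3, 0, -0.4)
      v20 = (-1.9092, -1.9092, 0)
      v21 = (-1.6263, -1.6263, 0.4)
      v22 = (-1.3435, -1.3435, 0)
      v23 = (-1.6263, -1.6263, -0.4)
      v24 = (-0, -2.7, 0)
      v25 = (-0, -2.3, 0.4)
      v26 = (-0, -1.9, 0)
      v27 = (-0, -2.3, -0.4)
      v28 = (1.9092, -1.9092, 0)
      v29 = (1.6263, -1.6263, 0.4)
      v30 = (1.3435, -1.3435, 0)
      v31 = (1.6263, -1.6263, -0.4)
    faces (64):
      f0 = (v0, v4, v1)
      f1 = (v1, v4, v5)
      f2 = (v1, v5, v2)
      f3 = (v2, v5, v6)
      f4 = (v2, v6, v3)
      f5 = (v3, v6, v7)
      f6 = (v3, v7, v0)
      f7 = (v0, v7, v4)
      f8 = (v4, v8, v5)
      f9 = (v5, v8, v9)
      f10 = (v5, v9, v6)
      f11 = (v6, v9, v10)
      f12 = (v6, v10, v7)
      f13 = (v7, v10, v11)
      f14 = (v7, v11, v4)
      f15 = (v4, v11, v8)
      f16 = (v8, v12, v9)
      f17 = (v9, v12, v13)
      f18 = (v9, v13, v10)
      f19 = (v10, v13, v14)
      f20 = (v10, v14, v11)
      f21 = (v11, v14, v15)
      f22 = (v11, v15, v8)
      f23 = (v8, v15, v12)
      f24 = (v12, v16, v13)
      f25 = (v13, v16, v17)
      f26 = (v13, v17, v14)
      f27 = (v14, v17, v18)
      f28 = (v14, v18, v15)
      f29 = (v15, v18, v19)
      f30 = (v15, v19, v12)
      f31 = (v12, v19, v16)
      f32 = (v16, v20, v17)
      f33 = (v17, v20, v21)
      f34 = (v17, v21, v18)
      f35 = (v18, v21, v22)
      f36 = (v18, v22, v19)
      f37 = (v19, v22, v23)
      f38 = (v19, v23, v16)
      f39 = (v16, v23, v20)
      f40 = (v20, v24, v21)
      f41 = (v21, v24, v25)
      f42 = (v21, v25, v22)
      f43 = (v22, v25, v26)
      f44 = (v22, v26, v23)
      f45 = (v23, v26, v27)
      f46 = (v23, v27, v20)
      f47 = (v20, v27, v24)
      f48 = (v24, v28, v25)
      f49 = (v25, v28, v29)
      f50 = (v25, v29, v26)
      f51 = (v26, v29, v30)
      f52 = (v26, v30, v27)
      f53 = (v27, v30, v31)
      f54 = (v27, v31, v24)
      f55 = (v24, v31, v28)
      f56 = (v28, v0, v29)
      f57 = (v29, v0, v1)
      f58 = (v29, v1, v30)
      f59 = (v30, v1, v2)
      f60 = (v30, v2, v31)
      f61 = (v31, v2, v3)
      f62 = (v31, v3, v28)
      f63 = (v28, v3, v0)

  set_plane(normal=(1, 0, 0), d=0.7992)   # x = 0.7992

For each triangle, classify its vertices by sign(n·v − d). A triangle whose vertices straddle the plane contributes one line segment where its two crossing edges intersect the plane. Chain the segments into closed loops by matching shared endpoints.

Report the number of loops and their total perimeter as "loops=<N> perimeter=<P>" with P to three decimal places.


Straddling triangles (16 of 64):
  (v4,v8,v5) [+-+] → (0.7992, 2.36897, 0)–(0.7992, 2.17236, 0.196569)  len=0.2780
  (v5,v8,v9) [+--] → (0.7992, 2.17236, 0.196569)–(0.7992, 1.96893, 0.4)  len=0.2877
  (v5,v9,v6) [+-+] → (0.7992, 1.96893, 0.4)–(0.7992, 1.73101, 0.162054)  len=0.3365
  (v6,v9,v10) [+--] → (0.7992, 1.73101, 0.162054)–(0.7992, 1.56896, 0)  len=0.2292
  (v6,v10,v7) [+-+] → (0.7992, 1.56896, 0)–(0.7992, 1.7655, -0.196569)  len=0.2780
  (v7,v10,v11) [+--] → (0.7992, 1.7655, -0.196569)–(0.7992, 1.96893, -0.4)  len=0.2877
  (v7,v11,v4) [+-+] → (0.7992, 1.96893, -0.4)–(0.7992, 2.13641, -0.232558)  len=0.2368
  (v4,v11,v8) [+--] → (0.7992, 2.13641, -0.232558)–(0.7992, 2.36897, 0)  len=0.3289
  (v24,v28,v25) [-+-] → (0.7992, -2.36897, 0)–(0.7992, -2.13641, 0.232558)  len=0.3289
  (v25,v28,v29) [-++] → (0.7992, -2.13641, 0.232558)–(0.7992, -1.96893, 0.4)  len=0.2368
  (v25,v29,v26) [-+-] → (0.7992, -1.96893, 0.4)–(0.7992, -1.7655, 0.196569)  len=0.2877
  (v26,v29,v30) [-++] → (0.7992, -1.7655, 0.196569)–(0.7992, -1.56896, 0)  len=0.2780
  (v26,v30,v27) [-+-] → (0.7992, -1.56896, 0)–(0.7992, -1.73101, -0.162054)  len=0.2292
  (v27,v30,v31) [-++] → (0.7992, -1.73101, -0.162054)–(0.7992, -1.96893, -0.4)  len=0.3365
  (v27,v31,v24) [-+-] → (0.7992, -1.96893, -0.4)–(0.7992, -2.17236, -0.196569)  len=0.2877
  (v24,v31,v28) [-++] → (0.7992, -2.17236, -0.196569)–(0.7992, -2.36897, 0)  len=0.2780

Chained into 2 loop(s):
  loop 1: 8 segments, perimeter = 2.2628
  loop 2: 8 segments, perimeter = 2.2628
Total perimeter = 4.526

loops=2 perimeter=4.526


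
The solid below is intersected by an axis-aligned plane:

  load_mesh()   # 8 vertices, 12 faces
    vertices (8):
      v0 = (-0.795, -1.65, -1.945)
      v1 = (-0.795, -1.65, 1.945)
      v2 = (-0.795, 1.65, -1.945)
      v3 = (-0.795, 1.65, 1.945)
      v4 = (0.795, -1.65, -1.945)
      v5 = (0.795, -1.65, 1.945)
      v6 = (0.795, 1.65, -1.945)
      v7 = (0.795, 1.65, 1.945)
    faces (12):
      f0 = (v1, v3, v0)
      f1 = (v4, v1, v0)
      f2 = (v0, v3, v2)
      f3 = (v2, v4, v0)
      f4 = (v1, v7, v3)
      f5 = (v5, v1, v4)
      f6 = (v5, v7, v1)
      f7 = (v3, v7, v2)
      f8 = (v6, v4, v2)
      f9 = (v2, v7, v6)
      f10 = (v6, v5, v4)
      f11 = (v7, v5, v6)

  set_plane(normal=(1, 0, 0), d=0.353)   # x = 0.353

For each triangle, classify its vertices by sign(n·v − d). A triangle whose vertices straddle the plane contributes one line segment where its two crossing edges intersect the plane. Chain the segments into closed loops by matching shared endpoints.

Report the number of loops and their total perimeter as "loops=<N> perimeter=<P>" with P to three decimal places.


loops=1 perimeter=14.380

Straddling triangles (8 of 12):
  (v4,v1,v0) [+--] → (0.353, -1.65, -0.863629)–(0.353, -1.65, -1.945)  len=1.0814
  (v2,v4,v0) [-+-] → (0.353, -0.732642, -1.945)–(0.353, -1.65, -1.945)  len=0.9174
  (v1,v7,v3) [-+-] → (0.353, 0.732642, 1.945)–(0.353, 1.65, 1.945)  len=0.9174
  (v5,v1,v4) [+-+] → (0.353, -1.65, 1.945)–(0.353, -1.65, -0.863629)  len=2.8086
  (v5,v7,v1) [++-] → (0.353, 0.732642, 1.945)–(0.353, -1.65, 1.945)  len=2.3826
  (v3,v7,v2) [-+-] → (0.353, 1.65, 1.945)–(0.353, 1.65, 0.863629)  len=1.0814
  (v6,v4,v2) [++-] → (0.353, -0.732642, -1.945)–(0.353, 1.65, -1.945)  len=2.3826
  (v2,v7,v6) [-++] → (0.353, 1.65, 0.863629)–(0.353, 1.65, -1.945)  len=2.8086

Chained into 1 loop(s):
  loop 1: 8 segments, perimeter = 14.3800
Total perimeter = 14.380


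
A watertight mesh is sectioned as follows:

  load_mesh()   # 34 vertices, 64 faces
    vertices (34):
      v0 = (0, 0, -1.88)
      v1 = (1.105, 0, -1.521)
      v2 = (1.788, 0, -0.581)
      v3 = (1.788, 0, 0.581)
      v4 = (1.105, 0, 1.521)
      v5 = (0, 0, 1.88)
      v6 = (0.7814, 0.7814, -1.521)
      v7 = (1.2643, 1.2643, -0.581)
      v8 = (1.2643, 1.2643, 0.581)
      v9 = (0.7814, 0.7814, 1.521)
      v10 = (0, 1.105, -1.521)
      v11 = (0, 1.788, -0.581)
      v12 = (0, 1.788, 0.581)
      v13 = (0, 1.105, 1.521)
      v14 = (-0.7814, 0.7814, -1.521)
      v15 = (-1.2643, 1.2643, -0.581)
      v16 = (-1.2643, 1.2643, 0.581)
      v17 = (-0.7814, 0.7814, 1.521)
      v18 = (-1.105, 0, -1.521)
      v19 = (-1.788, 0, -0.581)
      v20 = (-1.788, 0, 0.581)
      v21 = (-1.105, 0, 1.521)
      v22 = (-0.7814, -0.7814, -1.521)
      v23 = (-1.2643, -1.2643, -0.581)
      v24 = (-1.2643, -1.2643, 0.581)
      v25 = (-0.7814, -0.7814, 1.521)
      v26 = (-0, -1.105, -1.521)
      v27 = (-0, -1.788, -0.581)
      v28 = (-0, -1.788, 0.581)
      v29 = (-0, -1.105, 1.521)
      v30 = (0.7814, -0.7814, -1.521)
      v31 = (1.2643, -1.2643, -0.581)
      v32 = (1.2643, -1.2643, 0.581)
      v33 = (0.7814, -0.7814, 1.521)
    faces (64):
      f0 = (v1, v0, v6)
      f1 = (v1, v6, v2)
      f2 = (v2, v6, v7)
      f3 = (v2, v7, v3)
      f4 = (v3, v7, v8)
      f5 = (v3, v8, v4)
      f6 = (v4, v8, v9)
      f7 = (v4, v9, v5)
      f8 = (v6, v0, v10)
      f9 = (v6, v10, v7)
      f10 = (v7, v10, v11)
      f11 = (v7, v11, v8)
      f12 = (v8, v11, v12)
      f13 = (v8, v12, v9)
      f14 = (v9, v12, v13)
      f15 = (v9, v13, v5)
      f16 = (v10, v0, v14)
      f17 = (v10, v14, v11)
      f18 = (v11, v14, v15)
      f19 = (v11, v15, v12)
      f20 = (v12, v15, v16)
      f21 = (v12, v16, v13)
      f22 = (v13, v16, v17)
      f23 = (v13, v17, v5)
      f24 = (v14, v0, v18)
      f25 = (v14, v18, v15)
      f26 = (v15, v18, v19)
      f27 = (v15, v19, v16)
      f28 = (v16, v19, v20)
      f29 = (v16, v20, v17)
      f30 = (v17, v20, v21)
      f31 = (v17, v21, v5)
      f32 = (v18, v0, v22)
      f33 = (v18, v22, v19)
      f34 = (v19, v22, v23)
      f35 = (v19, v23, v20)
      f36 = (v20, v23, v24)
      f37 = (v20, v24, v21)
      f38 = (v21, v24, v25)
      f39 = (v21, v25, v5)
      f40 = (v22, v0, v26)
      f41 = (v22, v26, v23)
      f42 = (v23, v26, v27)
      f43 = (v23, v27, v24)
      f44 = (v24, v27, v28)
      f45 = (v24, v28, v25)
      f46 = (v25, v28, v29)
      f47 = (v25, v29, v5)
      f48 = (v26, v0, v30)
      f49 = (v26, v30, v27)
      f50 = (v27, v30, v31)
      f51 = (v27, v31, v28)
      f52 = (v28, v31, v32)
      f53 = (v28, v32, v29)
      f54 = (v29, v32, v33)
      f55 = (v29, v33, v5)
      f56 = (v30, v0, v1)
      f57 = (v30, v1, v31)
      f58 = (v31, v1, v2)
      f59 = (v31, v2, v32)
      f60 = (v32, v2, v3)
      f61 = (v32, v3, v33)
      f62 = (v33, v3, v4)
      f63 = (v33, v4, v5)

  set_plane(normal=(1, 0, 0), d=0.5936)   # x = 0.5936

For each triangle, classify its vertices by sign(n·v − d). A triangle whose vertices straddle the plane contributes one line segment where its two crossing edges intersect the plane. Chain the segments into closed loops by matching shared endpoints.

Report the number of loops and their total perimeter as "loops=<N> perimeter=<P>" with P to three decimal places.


Straddling triangles (20 of 64):
  (v1,v0,v6) [+-+] → (0.5936, 0, -1.68715)–(0.5936, 0.5936, -1.60728)  len=0.5989
  (v4,v9,v5) [++-] → (0.5936, 0.5936, 1.60728)–(0.5936, 0, 1.68715)  len=0.5989
  (v6,v0,v10) [+--] → (0.5936, 0.5936, -1.60728)–(0.5936, 0.859173, -1.521)  len=0.2792
  (v6,v10,v7) [+-+] → (0.5936, 0.859173, -1.521)–(0.5936, 1.17979, -1.07966)  len=0.5455
  (v7,v10,v11) [+--] → (0.5936, 1.17979, -1.07966)–(0.5936, 1.54212, -0.581)  len=0.6164
  (v7,v11,v8) [+-+] → (0.5936, 1.54212, -0.581)–(0.5936, 1.54212, -0.0354308)  len=0.5456
  (v8,v11,v12) [+--] → (0.5936, 1.54212, -0.0354308)–(0.5936, 1.54212, 0.581)  len=0.6164
  (v8,v12,v9) [+-+] → (0.5936, 1.54212, 0.581)–(0.5936, 1.02332, 1.29508)  len=0.8826
  (v9,v12,v13) [+--] → (0.5936, 1.02332, 1.29508)–(0.5936, 0.859173, 1.521)  len=0.2793
  (v9,v13,v5) [+--] → (0.5936, 0.859173, 1.521)–(0.5936, 0.5936, 1.60728)  len=0.2792
  (v26,v0,v30) [--+] → (0.5936, -0.5936, -1.60728)–(0.5936, -0.859173, -1.521)  len=0.2792
  (v26,v30,v27) [-+-] → (0.5936, -0.859173, -1.521)–(0.5936, -1.02332, -1.29508)  len=0.2793
  (v27,v30,v31) [-++] → (0.5936, -1.02332, -1.29508)–(0.5936, -1.54212, -0.581)  len=0.8826
  (v27,v31,v28) [-+-] → (0.5936, -1.54212, -0.581)–(0.5936, -1.54212, 0.0354308)  len=0.6164
  (v28,v31,v32) [-++] → (0.5936, -1.54212, 0.0354308)–(0.5936, -1.54212, 0.581)  len=0.5456
  (v28,v32,v29) [-+-] → (0.5936, -1.54212, 0.581)–(0.5936, -1.17979, 1.07966)  len=0.6164
  (v29,v32,v33) [-++] → (0.5936, -1.17979, 1.07966)–(0.5936, -0.859173, 1.521)  len=0.5455
  (v29,v33,v5) [-+-] → (0.5936, -0.859173, 1.521)–(0.5936, -0.5936, 1.60728)  len=0.2792
  (v30,v0,v1) [+-+] → (0.5936, -0.5936, -1.60728)–(0.5936, 0, -1.68715)  len=0.5989
  (v33,v4,v5) [++-] → (0.5936, 0, 1.68715)–(0.5936, -0.5936, 1.60728)  len=0.5989

Chained into 1 loop(s):
  loop 1: 20 segments, perimeter = 10.4843
Total perimeter = 10.484

loops=1 perimeter=10.484


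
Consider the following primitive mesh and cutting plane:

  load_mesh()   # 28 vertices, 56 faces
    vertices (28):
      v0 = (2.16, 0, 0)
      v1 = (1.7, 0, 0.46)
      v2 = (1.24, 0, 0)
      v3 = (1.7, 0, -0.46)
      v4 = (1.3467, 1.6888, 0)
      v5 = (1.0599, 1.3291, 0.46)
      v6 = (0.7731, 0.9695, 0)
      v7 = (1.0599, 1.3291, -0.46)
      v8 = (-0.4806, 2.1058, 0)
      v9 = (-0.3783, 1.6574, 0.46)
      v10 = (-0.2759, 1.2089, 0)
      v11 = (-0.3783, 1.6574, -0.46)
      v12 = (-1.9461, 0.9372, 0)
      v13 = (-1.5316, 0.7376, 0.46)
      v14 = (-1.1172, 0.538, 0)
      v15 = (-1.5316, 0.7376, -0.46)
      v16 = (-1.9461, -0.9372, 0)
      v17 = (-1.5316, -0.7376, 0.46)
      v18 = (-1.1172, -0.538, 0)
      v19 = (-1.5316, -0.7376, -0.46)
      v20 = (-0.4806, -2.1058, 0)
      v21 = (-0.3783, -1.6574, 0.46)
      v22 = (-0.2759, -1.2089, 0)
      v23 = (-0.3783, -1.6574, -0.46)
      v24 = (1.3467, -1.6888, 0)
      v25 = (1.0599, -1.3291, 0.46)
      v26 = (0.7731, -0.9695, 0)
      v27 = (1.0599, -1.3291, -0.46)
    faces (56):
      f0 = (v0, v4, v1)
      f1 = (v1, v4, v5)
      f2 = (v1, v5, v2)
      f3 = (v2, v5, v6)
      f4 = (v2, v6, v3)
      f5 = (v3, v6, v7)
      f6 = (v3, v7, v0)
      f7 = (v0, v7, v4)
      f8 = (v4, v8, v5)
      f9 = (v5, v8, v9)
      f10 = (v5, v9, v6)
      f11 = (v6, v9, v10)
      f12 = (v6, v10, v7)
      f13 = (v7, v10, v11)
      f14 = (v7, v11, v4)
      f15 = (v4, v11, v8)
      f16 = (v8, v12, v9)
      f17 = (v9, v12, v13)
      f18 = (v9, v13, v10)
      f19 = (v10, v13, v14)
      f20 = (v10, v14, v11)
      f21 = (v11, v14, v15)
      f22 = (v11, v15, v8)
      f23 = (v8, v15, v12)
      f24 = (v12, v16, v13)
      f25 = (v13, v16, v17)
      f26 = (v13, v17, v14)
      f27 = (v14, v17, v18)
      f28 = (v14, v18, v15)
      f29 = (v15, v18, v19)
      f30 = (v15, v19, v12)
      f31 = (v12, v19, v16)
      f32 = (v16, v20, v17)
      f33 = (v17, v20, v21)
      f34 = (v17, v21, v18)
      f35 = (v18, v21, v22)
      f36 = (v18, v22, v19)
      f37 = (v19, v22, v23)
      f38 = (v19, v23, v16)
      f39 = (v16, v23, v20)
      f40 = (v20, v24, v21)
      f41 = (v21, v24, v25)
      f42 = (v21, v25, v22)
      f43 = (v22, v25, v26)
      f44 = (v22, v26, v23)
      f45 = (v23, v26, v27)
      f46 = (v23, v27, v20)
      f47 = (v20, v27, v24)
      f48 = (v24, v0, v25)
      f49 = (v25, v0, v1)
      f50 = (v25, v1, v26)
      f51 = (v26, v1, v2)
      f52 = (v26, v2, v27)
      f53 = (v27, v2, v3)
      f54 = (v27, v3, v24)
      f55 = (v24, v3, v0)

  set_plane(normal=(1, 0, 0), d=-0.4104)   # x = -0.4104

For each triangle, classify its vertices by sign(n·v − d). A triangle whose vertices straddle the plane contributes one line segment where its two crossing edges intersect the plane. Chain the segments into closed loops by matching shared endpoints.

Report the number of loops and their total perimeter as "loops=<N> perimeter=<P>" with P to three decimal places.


loops=2 perimeter=5.408

Straddling triangles (20 of 56):
  (v4,v8,v5) [+-+] → (-0.4104, 2.08978, 0)–(-0.4104, 2.07041, 0.020962)  len=0.0285
  (v5,v8,v9) [+-+] → (-0.4104, 2.07041, 0.020962)–(-0.4104, 1.7981, 0.31566)  len=0.4012
  (v4,v11,v8) [++-] → (-0.4104, 1.7981, -0.31566)–(-0.4104, 2.08978, 0)  len=0.4298
  (v8,v12,v9) [--+] → (-0.4104, 1.64265, 0.450582)–(-0.4104, 1.7981, 0.31566)  len=0.2058
  (v9,v12,v13) [+--] → (-0.4104, 1.64265, 0.450582)–(-0.4104, 1.6318, 0.46)  len=0.0144
  (v9,v13,v10) [+-+] → (-0.4104, 1.6318, 0.46)–(-0.4104, 1.15842, 0.0492713)  len=0.6267
  (v10,v13,v14) [+--] → (-0.4104, 1.15842, 0.0492713)–(-0.4104, 1.10164, 0)  len=0.0752
  (v10,v14,v11) [+-+] → (-0.4104, 1.10164, 0)–(-0.4104, 1.60877, -0.440016)  len=0.6714
  (v11,v14,v15) [+--] → (-0.4104, 1.60877, -0.440016)–(-0.4104, 1.6318, -0.46)  len=0.0305
  (v11,v15,v8) [+--] → (-0.4104, 1.6318, -0.46)–(-0.4104, 1.7981, -0.31566)  len=0.2202
  (v17,v20,v21) [--+] → (-0.4104, -1.7981, 0.31566)–(-0.4104, -1.6318, 0.46)  len=0.2202
  (v17,v21,v18) [-+-] → (-0.4104, -1.6318, 0.46)–(-0.4104, -1.60877, 0.440016)  len=0.0305
  (v18,v21,v22) [-++] → (-0.4104, -1.60877, 0.440016)–(-0.4104, -1.10164, 0)  len=0.6714
  (v18,v22,v19) [-+-] → (-0.4104, -1.10164, 0)–(-0.4104, -1.15842, -0.0492713)  len=0.0752
  (v19,v22,v23) [-++] → (-0.4104, -1.15842, -0.0492713)–(-0.4104, -1.6318, -0.46)  len=0.6267
  (v19,v23,v16) [-+-] → (-0.4104, -1.6318, -0.46)–(-0.4104, -1.64265, -0.450582)  len=0.0144
  (v16,v23,v20) [-+-] → (-0.4104, -1.64265, -0.450582)–(-0.4104, -1.7981, -0.31566)  len=0.2058
  (v20,v24,v21) [-++] → (-0.4104, -2.08978, 0)–(-0.4104, -1.7981, 0.31566)  len=0.4298
  (v23,v27,v20) [++-] → (-0.4104, -2.07041, -0.020962)–(-0.4104, -1.7981, -0.31566)  len=0.4012
  (v20,v27,v24) [-++] → (-0.4104, -2.07041, -0.020962)–(-0.4104, -2.08978, 0)  len=0.0285

Chained into 2 loop(s):
  loop 1: 10 segments, perimeter = 2.7038
  loop 2: 10 segments, perimeter = 2.7038
Total perimeter = 5.408


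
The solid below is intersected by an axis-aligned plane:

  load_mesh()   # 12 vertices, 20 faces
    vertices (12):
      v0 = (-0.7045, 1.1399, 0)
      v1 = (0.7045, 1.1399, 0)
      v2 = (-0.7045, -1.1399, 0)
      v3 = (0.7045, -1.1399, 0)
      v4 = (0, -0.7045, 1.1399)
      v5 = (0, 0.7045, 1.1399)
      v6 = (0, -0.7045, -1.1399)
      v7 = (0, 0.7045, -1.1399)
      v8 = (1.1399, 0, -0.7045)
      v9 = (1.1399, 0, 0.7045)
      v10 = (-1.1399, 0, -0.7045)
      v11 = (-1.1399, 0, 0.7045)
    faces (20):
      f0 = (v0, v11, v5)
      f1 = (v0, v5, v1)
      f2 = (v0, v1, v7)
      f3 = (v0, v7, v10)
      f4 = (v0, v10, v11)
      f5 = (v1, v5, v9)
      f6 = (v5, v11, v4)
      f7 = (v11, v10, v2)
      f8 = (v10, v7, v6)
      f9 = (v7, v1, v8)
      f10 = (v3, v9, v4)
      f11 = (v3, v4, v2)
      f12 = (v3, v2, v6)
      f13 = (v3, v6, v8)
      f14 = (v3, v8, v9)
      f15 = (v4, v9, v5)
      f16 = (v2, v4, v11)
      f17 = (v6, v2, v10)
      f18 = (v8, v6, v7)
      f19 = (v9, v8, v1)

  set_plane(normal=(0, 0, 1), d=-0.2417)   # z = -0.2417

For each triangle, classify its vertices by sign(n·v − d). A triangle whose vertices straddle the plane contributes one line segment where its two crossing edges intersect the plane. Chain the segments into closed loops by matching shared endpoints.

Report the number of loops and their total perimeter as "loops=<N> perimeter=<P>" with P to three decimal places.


Straddling triangles (10 of 20):
  (v0,v1,v7) [++-] → (0.555121, 1.04758, -0.2417)–(-0.555121, 1.04758, -0.2417)  len=1.1102
  (v0,v7,v10) [+--] → (-0.555121, 1.04758, -0.2417)–(-0.853877, 0.748823, -0.2417)  len=0.4225
  (v0,v10,v11) [+-+] → (-0.853877, 0.748823, -0.2417)–(-1.1399, 0, -0.2417)  len=0.8016
  (v11,v10,v2) [+-+] → (-1.1399, 0, -0.2417)–(-0.853877, -0.748823, -0.2417)  len=0.8016
  (v7,v1,v8) [-+-] → (0.555121, 1.04758, -0.2417)–(0.853877, 0.748823, -0.2417)  len=0.4225
  (v3,v2,v6) [++-] → (-0.555121, -1.04758, -0.2417)–(0.555121, -1.04758, -0.2417)  len=1.1102
  (v3,v6,v8) [+--] → (0.555121, -1.04758, -0.2417)–(0.853877, -0.748823, -0.2417)  len=0.4225
  (v3,v8,v9) [+-+] → (0.853877, -0.748823, -0.2417)–(1.1399, 0, -0.2417)  len=0.8016
  (v6,v2,v10) [-+-] → (-0.555121, -1.04758, -0.2417)–(-0.853877, -0.748823, -0.2417)  len=0.4225
  (v9,v8,v1) [+-+] → (1.1399, 0, -0.2417)–(0.853877, 0.748823, -0.2417)  len=0.8016

Chained into 1 loop(s):
  loop 1: 10 segments, perimeter = 7.1169
Total perimeter = 7.117

loops=1 perimeter=7.117


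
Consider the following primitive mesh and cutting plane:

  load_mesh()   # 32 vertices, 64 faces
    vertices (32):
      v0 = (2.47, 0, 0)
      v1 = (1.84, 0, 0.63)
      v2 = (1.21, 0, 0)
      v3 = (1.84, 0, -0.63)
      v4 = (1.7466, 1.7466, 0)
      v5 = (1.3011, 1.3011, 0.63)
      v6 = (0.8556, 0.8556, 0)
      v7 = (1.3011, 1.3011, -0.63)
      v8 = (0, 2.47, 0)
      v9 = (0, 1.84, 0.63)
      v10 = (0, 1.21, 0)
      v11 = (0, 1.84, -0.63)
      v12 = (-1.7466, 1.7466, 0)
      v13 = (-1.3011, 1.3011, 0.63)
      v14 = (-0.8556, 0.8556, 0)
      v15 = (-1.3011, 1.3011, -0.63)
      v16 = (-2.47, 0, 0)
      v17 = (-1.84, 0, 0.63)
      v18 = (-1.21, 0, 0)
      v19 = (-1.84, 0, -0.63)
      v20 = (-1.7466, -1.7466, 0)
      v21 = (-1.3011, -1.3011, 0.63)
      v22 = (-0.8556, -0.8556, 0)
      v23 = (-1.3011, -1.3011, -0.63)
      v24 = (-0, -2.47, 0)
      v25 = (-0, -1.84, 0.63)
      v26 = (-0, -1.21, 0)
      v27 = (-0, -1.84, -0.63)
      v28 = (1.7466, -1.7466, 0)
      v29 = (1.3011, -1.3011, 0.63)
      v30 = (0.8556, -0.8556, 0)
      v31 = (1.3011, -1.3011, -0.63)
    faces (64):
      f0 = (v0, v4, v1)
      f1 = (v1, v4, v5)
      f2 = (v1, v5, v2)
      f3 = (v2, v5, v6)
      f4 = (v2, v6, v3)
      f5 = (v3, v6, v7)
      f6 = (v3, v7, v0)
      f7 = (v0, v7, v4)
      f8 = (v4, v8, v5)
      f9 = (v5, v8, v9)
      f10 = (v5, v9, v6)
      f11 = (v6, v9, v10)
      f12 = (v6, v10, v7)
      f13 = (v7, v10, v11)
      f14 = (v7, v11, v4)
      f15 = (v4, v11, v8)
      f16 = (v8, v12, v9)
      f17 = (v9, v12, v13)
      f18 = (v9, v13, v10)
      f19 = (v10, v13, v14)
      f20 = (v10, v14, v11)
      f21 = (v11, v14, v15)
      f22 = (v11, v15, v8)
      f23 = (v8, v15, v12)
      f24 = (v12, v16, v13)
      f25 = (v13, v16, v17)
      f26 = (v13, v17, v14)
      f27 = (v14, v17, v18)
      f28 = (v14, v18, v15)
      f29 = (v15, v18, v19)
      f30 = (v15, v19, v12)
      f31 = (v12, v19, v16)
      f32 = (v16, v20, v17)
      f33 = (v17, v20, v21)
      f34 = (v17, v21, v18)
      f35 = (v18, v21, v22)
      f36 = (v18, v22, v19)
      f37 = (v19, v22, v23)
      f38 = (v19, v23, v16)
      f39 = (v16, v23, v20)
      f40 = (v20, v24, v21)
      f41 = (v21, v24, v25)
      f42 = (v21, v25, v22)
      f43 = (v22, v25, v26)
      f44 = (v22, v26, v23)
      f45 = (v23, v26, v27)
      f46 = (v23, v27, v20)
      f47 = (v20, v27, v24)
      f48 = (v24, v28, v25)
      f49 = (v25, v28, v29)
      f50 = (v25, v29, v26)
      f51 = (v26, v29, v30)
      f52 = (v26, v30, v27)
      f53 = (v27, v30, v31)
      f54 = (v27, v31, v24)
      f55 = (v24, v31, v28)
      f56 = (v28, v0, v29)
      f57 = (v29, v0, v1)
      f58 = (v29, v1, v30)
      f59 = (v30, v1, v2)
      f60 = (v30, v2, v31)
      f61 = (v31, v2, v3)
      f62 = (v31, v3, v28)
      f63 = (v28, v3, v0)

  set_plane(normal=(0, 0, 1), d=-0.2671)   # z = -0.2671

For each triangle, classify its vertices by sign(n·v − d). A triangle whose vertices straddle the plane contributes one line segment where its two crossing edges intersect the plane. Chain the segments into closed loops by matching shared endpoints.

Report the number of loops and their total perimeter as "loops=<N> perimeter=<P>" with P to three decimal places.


Straddling triangles (32 of 64):
  (v2,v6,v3) [++-] → (1.27295, 0.492853, -0.2671)–(1.4771, 0, -0.2671)  len=0.5335
  (v3,v6,v7) [-+-] → (1.27295, 0.492853, -0.2671)–(1.04448, 1.04448, -0.2671)  len=0.5971
  (v3,v7,v0) [--+] → (1.97442, 0.551625, -0.2671)–(2.2029, 0, -0.2671)  len=0.5971
  (v0,v7,v4) [+-+] → (1.97442, 0.551625, -0.2671)–(1.55772, 1.55772, -0.2671)  len=1.0890
  (v6,v10,v7) [++-] → (0.551625, 1.24862, -0.2671)–(1.04448, 1.04448, -0.2671)  len=0.5335
  (v7,v10,v11) [-+-] → (0.551625, 1.24862, -0.2671)–(0, 1.4771, -0.2671)  len=0.5971
  (v7,v11,v4) [--+] → (1.0061, 1.7862, -0.2671)–(1.55772, 1.55772, -0.2671)  len=0.5971
  (v4,v11,v8) [+-+] → (1.0061, 1.7862, -0.2671)–(0, 2.2029, -0.2671)  len=1.0890
  (v10,v14,v11) [++-] → (-0.492853, 1.27295, -0.2671)–(0, 1.4771, -0.2671)  len=0.5335
  (v11,v14,v15) [-+-] → (-0.492853, 1.27295, -0.2671)–(-1.04448, 1.04448, -0.2671)  len=0.5971
  (v11,v15,v8) [--+] → (-0.551625, 1.97442, -0.2671)–(0, 2.2029, -0.2671)  len=0.5971
  (v8,v15,v12) [+-+] → (-0.551625, 1.97442, -0.2671)–(-1.55772, 1.55772, -0.2671)  len=1.0890
  (v14,v18,v15) [++-] → (-1.24862, 0.551625, -0.2671)–(-1.04448, 1.04448, -0.2671)  len=0.5335
  (v15,v18,v19) [-+-] → (-1.24862, 0.551625, -0.2671)–(-1.4771, 0, -0.2671)  len=0.5971
  (v15,v19,v12) [--+] → (-1.7862, 1.0061, -0.2671)–(-1.55772, 1.55772, -0.2671)  len=0.5971
  (v12,v19,v16) [+-+] → (-1.7862, 1.0061, -0.2671)–(-2.2029, 0, -0.2671)  len=1.0890
  (v18,v22,v19) [++-] → (-1.27295, -0.492853, -0.2671)–(-1.4771, 0, -0.2671)  len=0.5335
  (v19,v22,v23) [-+-] → (-1.27295, -0.492853, -0.2671)–(-1.04448, -1.04448, -0.2671)  len=0.5971
  (v19,v23,v16) [--+] → (-1.97442, -0.551625, -0.2671)–(-2.2029, 0, -0.2671)  len=0.5971
  (v16,v23,v20) [+-+] → (-1.97442, -0.551625, -0.2671)–(-1.55772, -1.55772, -0.2671)  len=1.0890
  (v22,v26,v23) [++-] → (-0.551625, -1.24862, -0.2671)–(-1.04448, -1.04448, -0.2671)  len=0.5335
  (v23,v26,v27) [-+-] → (-0.551625, -1.24862, -0.2671)–(0, -1.4771, -0.2671)  len=0.5971
  (v23,v27,v20) [--+] → (-1.0061, -1.7862, -0.2671)–(-1.55772, -1.55772, -0.2671)  len=0.5971
  (v20,v27,v24) [+-+] → (-1.0061, -1.7862, -0.2671)–(0, -2.2029, -0.2671)  len=1.0890
  (v26,v30,v27) [++-] → (0.492853, -1.27295, -0.2671)–(0, -1.4771, -0.2671)  len=0.5335
  (v27,v30,v31) [-+-] → (0.492853, -1.27295, -0.2671)–(1.04448, -1.04448, -0.2671)  len=0.5971
  (v27,v31,v24) [--+] → (0.551625, -1.97442, -0.2671)–(0, -2.2029, -0.2671)  len=0.5971
  (v24,v31,v28) [+-+] → (0.551625, -1.97442, -0.2671)–(1.55772, -1.55772, -0.2671)  len=1.0890
  (v30,v2,v31) [++-] → (1.24862, -0.551625, -0.2671)–(1.04448, -1.04448, -0.2671)  len=0.5335
  (v31,v2,v3) [-+-] → (1.24862, -0.551625, -0.2671)–(1.4771, 0, -0.2671)  len=0.5971
  (v31,v3,v28) [--+] → (1.7862, -1.0061, -0.2671)–(1.55772, -1.55772, -0.2671)  len=0.5971
  (v28,v3,v0) [+-+] → (1.7862, -1.0061, -0.2671)–(2.2029, 0, -0.2671)  len=1.0890

Chained into 2 loop(s):
  loop 1: 16 segments, perimeter = 9.0442
  loop 2: 16 segments, perimeter = 13.4884
Total perimeter = 22.533

loops=2 perimeter=22.533


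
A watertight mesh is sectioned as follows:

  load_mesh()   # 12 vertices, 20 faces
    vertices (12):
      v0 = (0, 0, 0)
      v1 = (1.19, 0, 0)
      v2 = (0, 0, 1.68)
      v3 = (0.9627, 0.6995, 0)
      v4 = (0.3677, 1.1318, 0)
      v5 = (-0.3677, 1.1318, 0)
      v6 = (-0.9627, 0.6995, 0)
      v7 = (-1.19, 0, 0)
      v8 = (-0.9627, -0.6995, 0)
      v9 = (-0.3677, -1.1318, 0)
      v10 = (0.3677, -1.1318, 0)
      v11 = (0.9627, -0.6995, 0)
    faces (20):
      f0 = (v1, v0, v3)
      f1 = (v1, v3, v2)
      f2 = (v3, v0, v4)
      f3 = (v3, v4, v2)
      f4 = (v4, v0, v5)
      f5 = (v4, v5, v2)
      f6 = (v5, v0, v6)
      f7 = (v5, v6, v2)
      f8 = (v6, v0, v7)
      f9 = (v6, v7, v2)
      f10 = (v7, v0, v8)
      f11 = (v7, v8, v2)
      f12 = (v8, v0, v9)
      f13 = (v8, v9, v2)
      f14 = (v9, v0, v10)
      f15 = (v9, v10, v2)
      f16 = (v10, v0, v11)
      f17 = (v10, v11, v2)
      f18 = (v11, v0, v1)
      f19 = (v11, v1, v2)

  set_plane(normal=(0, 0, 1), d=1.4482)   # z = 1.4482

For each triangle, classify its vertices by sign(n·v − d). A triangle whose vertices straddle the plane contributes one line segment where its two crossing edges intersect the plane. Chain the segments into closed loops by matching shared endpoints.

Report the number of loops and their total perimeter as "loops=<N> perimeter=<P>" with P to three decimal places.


Straddling triangles (10 of 20):
  (v1,v3,v2) [--+] → (0.13283, 0.0965143, 1.4482)–(0.164192, 0, 1.4482)  len=0.1015
  (v3,v4,v2) [--+] → (0.0507338, 0.156161, 1.4482)–(0.13283, 0.0965143, 1.4482)  len=0.1015
  (v4,v5,v2) [--+] → (-0.0507338, 0.156161, 1.4482)–(0.0507338, 0.156161, 1.4482)  len=0.1015
  (v5,v6,v2) [--+] → (-0.13283, 0.0965143, 1.4482)–(-0.0507338, 0.156161, 1.4482)  len=0.1015
  (v6,v7,v2) [--+] → (-0.164192, 0, 1.4482)–(-0.13283, 0.0965143, 1.4482)  len=0.1015
  (v7,v8,v2) [--+] → (-0.13283, -0.0965143, 1.4482)–(-0.164192, 0, 1.4482)  len=0.1015
  (v8,v9,v2) [--+] → (-0.0507338, -0.156161, 1.4482)–(-0.13283, -0.0965143, 1.4482)  len=0.1015
  (v9,v10,v2) [--+] → (0.0507338, -0.156161, 1.4482)–(-0.0507338, -0.156161, 1.4482)  len=0.1015
  (v10,v11,v2) [--+] → (0.13283, -0.0965143, 1.4482)–(0.0507338, -0.156161, 1.4482)  len=0.1015
  (v11,v1,v2) [--+] → (0.164192, 0, 1.4482)–(0.13283, -0.0965143, 1.4482)  len=0.1015

Chained into 1 loop(s):
  loop 1: 10 segments, perimeter = 1.0148
Total perimeter = 1.015

loops=1 perimeter=1.015
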